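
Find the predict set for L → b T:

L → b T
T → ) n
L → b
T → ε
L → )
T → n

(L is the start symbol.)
PREDICT(L → b T) = (FIRST(RHS) \ {ε}) ∪ (FOLLOW(L) if ε ∈ FIRST(RHS), i.e. RHS ⇒* ε)
FIRST(b T) = { 'b' }
ε ∉ FIRST(b T), so FOLLOW(L) is not added.
PREDICT(L → b T) = { 'b' }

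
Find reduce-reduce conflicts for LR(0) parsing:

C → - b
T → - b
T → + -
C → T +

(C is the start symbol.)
A reduce-reduce conflict occurs when an LR(0) state has two complete items [A → α .] and [B → β .] — both call for a reduction, and with no lookahead the parser cannot choose between them.

Augment with C' → C and build the canonical LR(0) collection (I0 = CLOSURE({[C' → . C]}), then GOTO on every symbol after a dot until no new states appear). It has 8 states:
  I0: { [C → . - b], [C → . T +], [C' → . C], [T → . + -], [T → . - b] }  — shift
  I1: { [T → + . -] }  — shift
  I2: { [C → - . b], [T → - . b] }  — shift
  I3: { [C' → C .] }  — accept
  I4: { [C → T . +] }  — shift
  I5: { [C → T + .] }  — reduce
  I6: { [C → - b .], [T → - b .] }  — 2 reduces
  I7: { [T → + - .] }  — reduce

I6 contains complete items [C → - b .], [T → - b .] — reduce-reduce conflict.

Answer: Yes — I6: [C → - b .] vs [T → - b .]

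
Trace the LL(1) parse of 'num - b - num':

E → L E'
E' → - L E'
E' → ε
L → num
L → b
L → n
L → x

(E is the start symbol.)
Stack is shown with the top on the left.

Stack     Input            Action
---------------------------------
E $       num - b - num $  output E → L E'
L E' $    num - b - num $  output L → num
num E' $  num - b - num $  match 'num'
E' $      - b - num $      output E' → - L E'
- L E' $  - b - num $      match '-'
L E' $    b - num $        output L → b
b E' $    b - num $        match 'b'
E' $      - num $          output E' → - L E'
- L E' $  - num $          match '-'
L E' $    num $            output L → num
num E' $  num $            match 'num'
E' $      $                output E' → ε
$         $                accept

The string is accepted.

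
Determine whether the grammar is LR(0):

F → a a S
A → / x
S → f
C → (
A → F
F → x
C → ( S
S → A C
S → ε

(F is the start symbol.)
Augment with F' → F and build the canonical LR(0) collection (I0 = CLOSURE({[F' → . F]}), then GOTO on every symbol after a dot until no new states appear). It has 14 states:
  I0: { [F → . a a S], [F → . x], [F' → . F] }  — shift
  I1: { [F' → F .] }  — accept
  I2: { [F → a . a S] }  — shift
  I3: { [F → x .] }  — reduce
  I4: { [A → . / x], [A → . F], [F → . a a S], [F → . x], [F → a a . S], [S → . A C], [S → . f], [S → .] }  — shift, reduce
  I5: { [A → / . x] }  — shift
  I6: { [C → . ( S], [C → . (], [S → A . C] }  — shift
  I7: { [A → F .] }  — reduce
  I8: { [F → a a S .] }  — reduce
  I9: { [S → f .] }  — reduce
  I10: { [A → . / x], [A → . F], [C → ( . S], [C → ( .], [F → . a a S], [F → . x], [S → . A C], [S → . f], [S → .] }  — shift, 2 reduces
  I11: { [S → A C .] }  — reduce
  I12: { [C → ( S .] }  — reduce
  I13: { [A → / x .] }  — reduce

Conflict in state I4:
  Shift-reduce conflict between [S → .] and [A → . / x]
So the grammar is NOT LR(0).

Answer: No. Shift-reduce conflict between [S → .] and [A → . / x]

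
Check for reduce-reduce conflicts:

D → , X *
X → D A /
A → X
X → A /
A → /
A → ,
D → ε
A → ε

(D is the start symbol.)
Augment with D' → D and build the canonical LR(0) collection (I0 = CLOSURE({[D' → . D]}), then GOTO on every symbol after a dot until no new states appear). It has 13 states:
  I0: { [D → . , X *], [D → .], [D' → . D] }  — shift, reduce
  I1: { [A → . ,], [A → . /], [A → . X], [A → .], [D → , . X *], [D → . , X *], [D → .], [X → . A /], [X → . D A /] }  — shift, 2 reduces
  I2: { [D' → D .] }  — accept
  I3: { [A → , .], [A → . ,], [A → . /], [A → . X], [A → .], [D → , . X *], [D → . , X *], [D → .], [X → . A /], [X → . D A /] }  — shift, 3 reduces
  I4: { [A → / .] }  — reduce
  I5: { [X → A . /] }  — shift
  I6: { [A → . ,], [A → . /], [A → . X], [A → .], [D → . , X *], [D → .], [X → . A /], [X → . D A /], [X → D . A /] }  — shift, 2 reduces
  I7: { [A → X .], [D → , X . *] }  — shift, reduce
  I8: { [D → , X * .] }  — reduce
  I9: { [X → A . /], [X → D A . /] }  — shift
  I10: { [A → X .] }  — reduce
  I11: { [X → A / .], [X → D A / .] }  — 2 reduces
  I12: { [X → A / .] }  — reduce

I1 contains complete items [A → .], [D → .] — reduce-reduce conflict.
I3 contains complete items [A → .], [A → , .], [D → .] — reduce-reduce conflict.
I6 contains complete items [A → .], [D → .] — reduce-reduce conflict.
I11 contains complete items [X → A / .], [X → D A / .] — reduce-reduce conflict.

Answer: Yes — I1: [A → .] vs [D → .]; I3: [A → .] vs [A → , .]; I6: [A → .] vs [D → .]; I11: [X → A / .] vs [X → D A / .]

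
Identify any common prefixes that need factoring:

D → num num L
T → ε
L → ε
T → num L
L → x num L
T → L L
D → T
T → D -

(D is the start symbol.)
No, left-factoring is not needed

Left-factoring is needed when two productions for the same non-terminal
share a common prefix on the right-hand side.

Productions for D:
  D → num num L
  D → T
Productions for T:
  T → ε
  T → num L
  T → L L
  T → D -
Productions for L:
  L → ε
  L → x num L

No common prefixes found.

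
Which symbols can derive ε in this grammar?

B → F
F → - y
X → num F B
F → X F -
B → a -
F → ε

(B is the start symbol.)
A non-terminal is nullable if it can derive ε (the empty string): either it has an ε-production, or it has a production whose right-hand side consists entirely of nullable non-terminals.

ε-productions: F → ε
So F is immediately nullable.
B → F: every symbol on the right is nullable, so B is nullable too.
No further non-terminal can be added: every production for the remaining non-terminals contains a terminal or a non-nullable non-terminal.
Nullable = { 'B', 'F' }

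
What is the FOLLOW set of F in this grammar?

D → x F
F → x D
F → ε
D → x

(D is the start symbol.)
{ $ }

To compute FOLLOW(F), find every occurrence of F on a right-hand side N → α F β: add FIRST(β) \ {ε}, and if β is empty or nullable also add FOLLOW(N). Iterate to a fixed point.

In D → x F: F is at the end, add FOLLOW(D)

The FOLLOW sets referred to above (computed the same way, to a fixed point):
  FOLLOW(D) = { $ }

Taking the union: FOLLOW(F) = { $ }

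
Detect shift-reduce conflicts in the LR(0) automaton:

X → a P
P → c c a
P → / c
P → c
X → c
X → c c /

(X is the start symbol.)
A shift-reduce conflict occurs when an LR(0) state has both:
  - a complete (reduce) item [A → α .] (dot at the end), and
  - a shift item [B → β . c γ] (dot before a terminal).

Augment with X' → X and build the canonical LR(0) collection (I0 = CLOSURE({[X' → . X]}), then GOTO on every symbol after a dot until no new states appear). It has 12 states:
  I0: { [X → . a P], [X → . c c /], [X → . c], [X' → . X] }  — shift
  I1: { [X' → X .] }  — accept
  I2: { [P → . / c], [P → . c c a], [P → . c], [X → a . P] }  — shift
  I3: { [X → c . c /], [X → c .] }  — shift, reduce
  I4: { [X → c c . /] }  — shift
  I5: { [X → c c / .] }  — reduce
  I6: { [P → / . c] }  — shift
  I7: { [X → a P .] }  — reduce
  I8: { [P → c . c a], [P → c .] }  — shift, reduce
  I9: { [P → c c . a] }  — shift
  I10: { [P → c c a .] }  — reduce
  I11: { [P → / c .] }  — reduce

I3 contains reduce item [X → c .] and shift item [X → c . c /] — shift-reduce conflict.
I8 contains reduce item [P → c .] and shift item [P → c . c a] — shift-reduce conflict.

Answer: Yes — I3: [X → c .] vs [X → c . c /]; I8: [P → c .] vs [P → c . c a]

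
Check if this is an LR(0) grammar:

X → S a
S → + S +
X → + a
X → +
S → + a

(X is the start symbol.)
Augment with X' → X and build the canonical LR(0) collection (I0 = CLOSURE({[X' → . X]}), then GOTO on every symbol after a dot until no new states appear). It has 10 states:
  I0: { [S → . + S +], [S → . + a], [X → . + a], [X → . +], [X → . S a], [X' → . X] }  — shift
  I1: { [S → + . S +], [S → + . a], [S → . + S +], [S → . + a], [X → + . a], [X → + .] }  — shift, reduce
  I2: { [X → S . a] }  — shift
  I3: { [X' → X .] }  — accept
  I4: { [X → S a .] }  — reduce
  I5: { [S → + . S +], [S → + . a], [S → . + S +], [S → . + a] }  — shift
  I6: { [S → + S . +] }  — shift
  I7: { [S → + a .], [X → + a .] }  — 2 reduces
  I8: { [S → + S + .] }  — reduce
  I9: { [S → + a .] }  — reduce

Conflict in state I1:
  Shift-reduce conflict between [X → + .] and [S → . + S +]
So the grammar is NOT LR(0).

Answer: No. Shift-reduce conflict between [X → + .] and [S → . + S +]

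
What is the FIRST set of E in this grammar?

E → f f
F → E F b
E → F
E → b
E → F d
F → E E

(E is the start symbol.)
{ 'b', 'f' }

To compute FIRST(E), examine every production with E on the left-hand side, reading each right-hand side left to right until a non-nullable symbol is reached.

FIRST sets of the other non-terminals involved (by the same procedure, iterated to a fixed point):
  FIRST(F) = { 'b', 'f' }

From E → f f:
  - f is a terminal: add 'f' and stop
From E → F:
  - F is a non-terminal: add FIRST(F) \ {ε} = { 'b', 'f' }
    F is not nullable, so stop
From E → b:
  - b is a terminal: add 'b' and stop
From E → F d:
  - F is a non-terminal: add FIRST(F) \ {ε} = { 'b', 'f' }
    F is not nullable, so stop

Collecting: FIRST(E) = { 'b', 'f' }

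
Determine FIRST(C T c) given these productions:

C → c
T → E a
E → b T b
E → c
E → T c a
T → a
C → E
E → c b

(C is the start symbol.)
{ 'a', 'b', 'c' }

FIRST sets of the non-terminals involved (from the grammar, by fixed-point iteration):
  FIRST(C) = { 'a', 'b', 'c' }

To compute FIRST(C T c), process the symbols left to right:
Symbol C is a non-terminal. Add FIRST(C) \ {ε} = { 'a', 'b', 'c' }
C is not nullable (ε ∉ FIRST(C)), so stop here.
FIRST(C T c) = { 'a', 'b', 'c' }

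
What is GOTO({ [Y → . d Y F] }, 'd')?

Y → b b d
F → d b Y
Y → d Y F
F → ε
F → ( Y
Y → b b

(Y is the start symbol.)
GOTO(I, 'd') = CLOSURE({ [A → αX.β] : [A → α.Xβ] ∈ I, X = 'd' })

Items with dot before 'd', with the dot advanced:
  [Y → . d Y F] → [Y → d . Y F]
Closure of the advanced items:
  [Y → d . Y F] has the dot before Y: add [Y → . b b d], [Y → . d Y F], [Y → . b b]

GOTO = { [Y → . b b d], [Y → . b b], [Y → . d Y F], [Y → d . Y F] }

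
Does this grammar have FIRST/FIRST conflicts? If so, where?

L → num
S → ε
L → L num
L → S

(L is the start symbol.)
A FIRST/FIRST conflict occurs when two productions N → α and N → β for the same non-terminal have FIRST(α) ∩ FIRST(β) ≠ ∅ (with ε ∈ FIRST of a nullable right-hand side, so two nullable alternatives also conflict).

FIRST sets of the non-terminals at (or reachable through a nullable prefix from) the front of some alternative:
  FIRST(L) = { 'num', ε }
  FIRST(S) = { ε }

Productions for L:
  L → num: FIRST = { 'num' }
  L → L num: FIRST = { 'num' }
  L → S: FIRST = { ε }
S has only one production, so no FIRST/FIRST conflict is possible there.

Conflict for L: L → num and L → L num
  Overlap: { 'num' }

Answer: Yes. L → num / L → L num on { 'num' }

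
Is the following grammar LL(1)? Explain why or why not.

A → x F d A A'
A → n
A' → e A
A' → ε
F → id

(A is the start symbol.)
A grammar is LL(1) if for each non-terminal N with multiple productions, the predict sets of those productions are pairwise disjoint, where PREDICT(N → α) = (FIRST(α) \ {ε}) ∪ (FOLLOW(N) if α ⇒* ε).

Relevant sets:
  FOLLOW(A') = { $, 'e' }

For A:
  PREDICT(A → x F d A A') = { 'x' }
  PREDICT(A → n) = { 'n' }
For A':
  PREDICT(A' → e A) = { 'e' }
  PREDICT(A' → ε) = { $, 'e' }
F has a single production, so nothing to check there.

Conflict found: Predict set conflict for A': { 'e' }
The grammar is NOT LL(1).

Answer: No. Predict set conflict for A': { 'e' }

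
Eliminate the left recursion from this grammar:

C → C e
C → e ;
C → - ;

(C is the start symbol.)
C → e ; C'
C → - ; C'
C' → e C'
C' → ε

C is directly left-recursive. The standard transformation for
  A → A α₁ | ... | A α_m | β₁ | ... | β_n
is
  A  → β₁ A' | ... | β_n A'
  A' → α₁ A' | ... | α_m A' | ε

C → e ; becomes C → e ; C'
C → - ; becomes C → - ; C'
C → C e becomes C' → e C'
Add C' → ε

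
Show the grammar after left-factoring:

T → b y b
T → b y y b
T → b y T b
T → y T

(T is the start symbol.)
Left-factoring transforms A → αβ₁ | αβ₂ into A → αA' and A' → β₁ | β₂
(α is the longest common prefix among the alternatives). Repeat until
no nonterminal has two alternatives with a common prefix.

Round 1: T has alternatives sharing prefix 'b y'. Introduce T': T → b y T'
  Add: T' → b
  Add: T' → y b
  Add: T' → T b

No remaining common prefixes — done.

Resulting grammar:
T → b y T'
T' → b
T' → y b
T' → T b
T → y T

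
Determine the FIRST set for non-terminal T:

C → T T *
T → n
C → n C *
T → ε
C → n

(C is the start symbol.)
{ 'n', ε }

To compute FIRST(T), examine every production with T on the left-hand side, reading each right-hand side left to right until a non-nullable symbol is reached.

From T → n:
  - n is a terminal: add 'n' and stop
From T → ε:
  - ε-production, so ε ∈ FIRST(T)

Collecting: FIRST(T) = { 'n', ε }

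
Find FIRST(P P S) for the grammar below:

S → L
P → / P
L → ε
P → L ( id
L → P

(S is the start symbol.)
{ '(', '/' }

FIRST sets of the non-terminals involved (from the grammar, by fixed-point iteration):
  FIRST(P) = { '(', '/' }

To compute FIRST(P P S), process the symbols left to right:
Symbol P is a non-terminal. Add FIRST(P) \ {ε} = { '(', '/' }
P is not nullable (ε ∉ FIRST(P)), so stop here.
FIRST(P P S) = { '(', '/' }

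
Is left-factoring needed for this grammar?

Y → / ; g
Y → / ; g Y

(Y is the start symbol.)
Yes, Y has productions with common prefix '/ ; g'

Left-factoring is needed when two productions for the same non-terminal
share a common prefix on the right-hand side.

Productions for Y:
  Y → / ; g
  Y → / ; g Y

Found common prefix '/ ; g' in productions for Y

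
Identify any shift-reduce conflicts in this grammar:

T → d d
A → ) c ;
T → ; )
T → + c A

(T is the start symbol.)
No shift-reduce conflicts

A shift-reduce conflict occurs when an LR(0) state has both:
  - a complete (reduce) item [A → α .] (dot at the end), and
  - a shift item [B → β . c γ] (dot before a terminal).

Augment with T' → T and build the canonical LR(0) collection (I0 = CLOSURE({[T' → . T]}), then GOTO on every symbol after a dot until no new states appear). It has 12 states:
  I0: { [T → . + c A], [T → . ; )], [T → . d d], [T' → . T] }  — shift
  I1: { [T → + . c A] }  — shift
  I2: { [T → ; . )] }  — shift
  I3: { [T' → T .] }  — accept
  I4: { [T → d . d] }  — shift
  I5: { [T → d d .] }  — reduce
  I6: { [T → ; ) .] }  — reduce
  I7: { [A → . ) c ;], [T → + c . A] }  — shift
  I8: { [A → ) . c ;] }  — shift
  I9: { [T → + c A .] }  — reduce
  I10: { [A → ) c . ;] }  — shift
  I11: { [A → ) c ; .] }  — reduce

No state contains both a complete item and a shift item.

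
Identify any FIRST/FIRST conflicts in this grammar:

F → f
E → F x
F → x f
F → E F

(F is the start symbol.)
FIRST sets of the non-terminals at (or reachable through a nullable prefix from) the front of some alternative:
  FIRST(E) = { 'f', 'x' }

Productions for F:
  F → f: FIRST = { 'f' }
  F → x f: FIRST = { 'x' }
  F → E F: FIRST = { 'f', 'x' }
E has only one production, so no FIRST/FIRST conflict is possible there.

Conflict for F: F → f and F → E F
  Overlap: { 'f' }
Conflict for F: F → x f and F → E F
  Overlap: { 'x' }

Answer: Yes. F → f / F → E F on { 'f' }; F → x f / F → E F on { 'x' }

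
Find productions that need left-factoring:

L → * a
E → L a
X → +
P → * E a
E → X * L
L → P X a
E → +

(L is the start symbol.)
Left-factoring is needed when two productions for the same non-terminal
share a common prefix on the right-hand side.

Productions for L:
  L → * a
  L → P X a
Productions for E:
  E → L a
  E → X * L
  E → +

No common prefixes found.

Answer: No, left-factoring is not needed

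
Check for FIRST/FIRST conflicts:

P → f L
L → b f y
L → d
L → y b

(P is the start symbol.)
No FIRST/FIRST conflicts.

A FIRST/FIRST conflict occurs when two productions N → α and N → β for the same non-terminal have FIRST(α) ∩ FIRST(β) ≠ ∅ (with ε ∈ FIRST of a nullable right-hand side, so two nullable alternatives also conflict).

Productions for L:
  L → b f y: FIRST = { 'b' }
  L → d: FIRST = { 'd' }
  L → y b: FIRST = { 'y' }
P has only one production, so no FIRST/FIRST conflict is possible there.

All alternatives of each non-terminal have pairwise disjoint FIRST sets.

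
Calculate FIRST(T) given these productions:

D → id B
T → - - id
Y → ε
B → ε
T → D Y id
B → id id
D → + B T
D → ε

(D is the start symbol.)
{ '+', '-', 'id' }

To compute FIRST(T), examine every production with T on the left-hand side, reading each right-hand side left to right until a non-nullable symbol is reached.

FIRST sets of the other non-terminals involved (by the same procedure, iterated to a fixed point):
  FIRST(D) = { '+', 'id', ε }
  FIRST(Y) = { ε }

From T → - - id:
  - '-' is a terminal: add '-' and stop
From T → D Y id:
  - D is a non-terminal: add FIRST(D) \ {ε} = { '+', 'id' }
    D is nullable, so continue to the next symbol
  - Y is a non-terminal: add FIRST(Y) \ {ε} = { }
    Y is nullable, so continue to the next symbol
  - id is a terminal: add 'id' and stop

Collecting: FIRST(T) = { '+', '-', 'id' }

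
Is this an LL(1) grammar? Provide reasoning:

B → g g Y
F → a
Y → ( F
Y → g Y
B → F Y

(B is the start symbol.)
A grammar is LL(1) if for each non-terminal N with multiple productions, the predict sets of those productions are pairwise disjoint, where PREDICT(N → α) = (FIRST(α) \ {ε}) ∪ (FOLLOW(N) if α ⇒* ε).

Relevant sets:
  FIRST(F) = { 'a' }

For B:
  PREDICT(B → g g Y) = { 'g' }
  PREDICT(B → F Y) = { 'a' }
For Y:
  PREDICT(Y → '(' F) = { '(' }
  PREDICT(Y → g Y) = { 'g' }
F has a single production, so nothing to check there.

All predict sets are disjoint. The grammar IS LL(1).

Answer: Yes, the grammar is LL(1).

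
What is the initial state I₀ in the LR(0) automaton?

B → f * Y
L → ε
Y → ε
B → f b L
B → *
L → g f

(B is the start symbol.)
{ [B → . *], [B → . f * Y], [B → . f b L], [B' → . B] }

First, augment the grammar with B' → B
I₀ = CLOSURE({ [B' → . B] }):
  [B' → . B] has the dot before B: add [B → . f * Y], [B → . f b L], [B → . *]
No further items can be added.

I₀ = { [B → . *], [B → . f * Y], [B → . f b L], [B' → . B] }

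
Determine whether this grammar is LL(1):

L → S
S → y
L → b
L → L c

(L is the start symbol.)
No. Predict set conflict for L: { 'y' }

A grammar is LL(1) if for each non-terminal N with multiple productions, the predict sets of those productions are pairwise disjoint, where PREDICT(N → α) = (FIRST(α) \ {ε}) ∪ (FOLLOW(N) if α ⇒* ε).

Relevant sets:
  FIRST(S) = { 'y' }
  FIRST(L) = { 'b', 'y' }

For L:
  PREDICT(L → S) = { 'y' }
  PREDICT(L → b) = { 'b' }
  PREDICT(L → L c) = { 'b', 'y' }
S has a single production, so nothing to check there.

Conflict found: Predict set conflict for L: { 'y' }
The grammar is NOT LL(1).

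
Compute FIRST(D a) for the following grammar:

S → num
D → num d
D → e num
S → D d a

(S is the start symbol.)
FIRST sets of the non-terminals involved (from the grammar, by fixed-point iteration):
  FIRST(D) = { 'e', 'num' }

To compute FIRST(D a), process the symbols left to right:
Symbol D is a non-terminal. Add FIRST(D) \ {ε} = { 'e', 'num' }
D is not nullable (ε ∉ FIRST(D)), so stop here.
FIRST(D a) = { 'e', 'num' }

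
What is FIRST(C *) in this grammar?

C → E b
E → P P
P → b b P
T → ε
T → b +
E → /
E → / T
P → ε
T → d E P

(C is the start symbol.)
{ '/', 'b' }

FIRST sets of the non-terminals involved (from the grammar, by fixed-point iteration):
  FIRST(C) = { '/', 'b' }

To compute FIRST(C *), process the symbols left to right:
Symbol C is a non-terminal. Add FIRST(C) \ {ε} = { '/', 'b' }
C is not nullable (ε ∉ FIRST(C)), so stop here.
FIRST(C *) = { '/', 'b' }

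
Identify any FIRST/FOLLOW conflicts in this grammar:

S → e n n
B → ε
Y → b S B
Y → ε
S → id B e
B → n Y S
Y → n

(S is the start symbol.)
A FIRST/FOLLOW conflict occurs when a non-terminal N has a nullable alternative N → β (β ⇒* ε) and another alternative N → α with FIRST(α) ∩ FOLLOW(N) ≠ ∅: on such a lookahead the parser cannot decide between expanding α and letting N vanish via β.

Nullable non-terminals: B, Y.

B: nullable alternative(s) B → ε; FOLLOW(B) = { 'e', 'id' }
  B → ε: FIRST \ {ε} = { } — this is the only nullable alternative, skip
  B → n Y S: FIRST \ {ε} = { 'n' } — disjoint from FOLLOW(B)

Y: nullable alternative(s) Y → ε; FOLLOW(Y) = { 'e', 'id' }
  Y → b S B: FIRST \ {ε} = { 'b' } — disjoint from FOLLOW(Y)
  Y → ε: FIRST \ {ε} = { } — this is the only nullable alternative, skip
  Y → n: FIRST \ {ε} = { 'n' } — disjoint from FOLLOW(Y)

S has no nullable alternative, so no FIRST/FOLLOW check is needed there.

No FIRST/FOLLOW conflicts found.

Answer: No FIRST/FOLLOW conflicts.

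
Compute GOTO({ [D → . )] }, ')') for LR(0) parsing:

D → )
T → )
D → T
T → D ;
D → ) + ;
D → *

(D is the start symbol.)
{ [D → ) .] }

GOTO(I, ')') = CLOSURE({ [A → αX.β] : [A → α.Xβ] ∈ I, X = ')' })

Items with dot before ')', with the dot advanced:
  [D → . )] → [D → ) .]
Closure adds nothing (no advanced item has the dot before a non-terminal).

GOTO = { [D → ) .] }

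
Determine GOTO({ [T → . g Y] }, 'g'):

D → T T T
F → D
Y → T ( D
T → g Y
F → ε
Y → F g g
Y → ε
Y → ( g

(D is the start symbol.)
GOTO(I, 'g') = CLOSURE({ [A → αX.β] : [A → α.Xβ] ∈ I, X = 'g' })

Items with dot before 'g', with the dot advanced:
  [T → . g Y] → [T → g . Y]
Closure of the advanced items:
  [T → g . Y] has the dot before Y: add [Y → . T ( D], [Y → . F g g], [Y → .], [Y → . ( g]
  [Y → . T ( D] has the dot before T: add [T → . g Y]
  [Y → . F g g] has the dot before F: add [F → . D], [F → .]
  [F → . D] has the dot before D: add [D → . T T T]

GOTO = { [D → . T T T], [F → . D], [F → .], [T → . g Y], [T → g . Y], [Y → . ( g], [Y → . F g g], [Y → . T ( D], [Y → .] }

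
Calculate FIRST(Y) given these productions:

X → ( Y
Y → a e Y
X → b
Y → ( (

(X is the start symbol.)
To compute FIRST(Y), examine every production with Y on the left-hand side, reading each right-hand side left to right until a non-nullable symbol is reached.

From Y → a e Y:
  - a is a terminal: add 'a' and stop
From Y → ( (:
  - '(' is a terminal: add '(' and stop

Collecting: FIRST(Y) = { '(', 'a' }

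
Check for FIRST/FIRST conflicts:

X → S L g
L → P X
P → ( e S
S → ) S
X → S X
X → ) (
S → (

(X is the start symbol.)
A FIRST/FIRST conflict occurs when two productions N → α and N → β for the same non-terminal have FIRST(α) ∩ FIRST(β) ≠ ∅ (with ε ∈ FIRST of a nullable right-hand side, so two nullable alternatives also conflict).

FIRST sets of the non-terminals at (or reachable through a nullable prefix from) the front of some alternative:
  FIRST(S) = { '(', ')' }

Productions for X:
  X → S L g: FIRST = { '(', ')' }
  X → S X: FIRST = { '(', ')' }
  X → ) (: FIRST = { ')' }
Productions for S:
  S → ) S: FIRST = { ')' }
  S → (: FIRST = { '(' }
L, P have only one production, so no FIRST/FIRST conflict is possible there.

Conflict for X: X → S L g and X → S X
  Overlap: { '(', ')' }
Conflict for X: X → S L g and X → ) (
  Overlap: { ')' }
Conflict for X: X → S X and X → ) (
  Overlap: { ')' }

Answer: Yes. X → S L g / X → S X on { '(', ')' }; X → S L g / X → ')' '(' on { ')' }; X → S X / X → ')' '(' on { ')' }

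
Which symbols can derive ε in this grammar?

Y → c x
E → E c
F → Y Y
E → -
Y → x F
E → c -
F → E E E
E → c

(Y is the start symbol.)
A non-terminal is nullable if it can derive ε (the empty string): either it has an ε-production, or it has a production whose right-hand side consists entirely of nullable non-terminals.

There are no ε-productions, so no non-terminal can derive ε.
No non-terminals are nullable.

Answer: None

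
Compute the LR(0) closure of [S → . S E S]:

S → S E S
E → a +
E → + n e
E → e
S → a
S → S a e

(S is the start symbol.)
To compute CLOSURE, for each item [A → α.Bβ] where B is a non-terminal, add [B → .γ] for all productions B → γ; repeat for the newly added items until nothing changes.

Start with: [S → . S E S]
  [S → . S E S] has the dot before S: add [S → . a], [S → . S a e]
No further items can be added.

CLOSURE = { [S → . S E S], [S → . S a e], [S → . a] }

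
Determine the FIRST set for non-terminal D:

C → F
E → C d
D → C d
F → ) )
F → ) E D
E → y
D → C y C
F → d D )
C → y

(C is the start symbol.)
FIRST sets of the other non-terminals involved (by the same procedure, iterated to a fixed point):
  FIRST(C) = { ')', 'd', 'y' }

From D → C d:
  - C is a non-terminal: add FIRST(C) \ {ε} = { ')', 'd', 'y' }
    C is not nullable, so stop
From D → C y C:
  - C is a non-terminal: add FIRST(C) \ {ε} = { ')', 'd', 'y' }
    C is not nullable, so stop

Collecting: FIRST(D) = { ')', 'd', 'y' }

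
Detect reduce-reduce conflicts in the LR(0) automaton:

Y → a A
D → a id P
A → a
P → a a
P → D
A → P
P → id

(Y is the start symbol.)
Augment with Y' → Y and build the canonical LR(0) collection (I0 = CLOSURE({[Y' → . Y]}), then GOTO on every symbol after a dot until no new states appear). It has 12 states:
  I0: { [Y → . a A], [Y' → . Y] }  — shift
  I1: { [Y' → Y .] }  — accept
  I2: { [A → . P], [A → . a], [D → . a id P], [P → . D], [P → . a a], [P → . id], [Y → a . A] }  — shift
  I3: { [Y → a A .] }  — reduce
  I4: { [P → D .] }  — reduce
  I5: { [A → P .] }  — reduce
  I6: { [A → a .], [D → a . id P], [P → a . a] }  — shift, reduce
  I7: { [P → id .] }  — reduce
  I8: { [P → a a .] }  — reduce
  I9: { [D → . a id P], [D → a id . P], [P → . D], [P → . a a], [P → . id] }  — shift
  I10: { [D → a id P .] }  — reduce
  I11: { [D → a . id P], [P → a . a] }  — shift

No state contains more than one complete item.

Answer: No reduce-reduce conflicts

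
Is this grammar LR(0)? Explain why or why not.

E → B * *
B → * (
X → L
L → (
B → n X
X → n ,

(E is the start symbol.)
Yes, the grammar is LR(0)

A grammar is LR(0) if no state in the canonical LR(0) collection has:
  - both a shift item (dot before a terminal) and a complete item (shift-reduce conflict), or
  - two or more complete items (reduce-reduce conflict; the accept item [E' → E .] counts as a complete item here).

Augment with E' → E and build the canonical LR(0) collection (I0 = CLOSURE({[E' → . E]}), then GOTO on every symbol after a dot until no new states appear). It has 13 states:
  I0: { [B → . * (], [B → . n X], [E → . B * *], [E' → . E] }  — shift
  I1: { [B → * . (] }  — shift
  I2: { [E → B . * *] }  — shift
  I3: { [E' → E .] }  — accept
  I4: { [B → n . X], [L → . (], [X → . L], [X → . n ,] }  — shift
  I5: { [L → ( .] }  — reduce
  I6: { [X → L .] }  — reduce
  I7: { [B → n X .] }  — reduce
  I8: { [X → n . ,] }  — shift
  I9: { [X → n , .] }  — reduce
  I10: { [E → B * . *] }  — shift
  I11: { [E → B * * .] }  — reduce
  I12: { [B → * ( .] }  — reduce

Every state is either a pure shift/goto state or contains exactly one complete item and nothing to shift — no conflicts. The grammar is LR(0).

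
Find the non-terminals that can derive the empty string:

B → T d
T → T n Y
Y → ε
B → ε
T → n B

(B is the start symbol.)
A non-terminal is nullable if it can derive ε (the empty string): either it has an ε-production, or it has a production whose right-hand side consists entirely of nullable non-terminals.

ε-productions: Y → ε, B → ε
So Y, B are immediately nullable.
No further non-terminal can be added: every production for the remaining non-terminals contains a terminal or a non-nullable non-terminal.
Nullable = { 'B', 'Y' }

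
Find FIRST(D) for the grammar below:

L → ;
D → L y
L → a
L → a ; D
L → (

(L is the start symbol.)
To compute FIRST(D), examine every production with D on the left-hand side, reading each right-hand side left to right until a non-nullable symbol is reached.

FIRST sets of the other non-terminals involved (by the same procedure, iterated to a fixed point):
  FIRST(L) = { '(', ';', 'a' }

From D → L y:
  - L is a non-terminal: add FIRST(L) \ {ε} = { '(', ';', 'a' }
    L is not nullable, so stop

Collecting: FIRST(D) = { '(', ';', 'a' }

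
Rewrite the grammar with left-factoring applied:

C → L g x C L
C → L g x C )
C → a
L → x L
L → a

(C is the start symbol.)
Left-factoring transforms A → αβ₁ | αβ₂ into A → αA' and A' → β₁ | β₂
(α is the longest common prefix among the alternatives). Repeat until
no nonterminal has two alternatives with a common prefix.

Round 1: C has alternatives sharing prefix 'L g x C'. Introduce C': C → L g x C C'
  Add: C' → L
  Add: C' → )

No remaining common prefixes — done.

Resulting grammar:
C → L g x C C'
C' → L
C' → )
C → a
L → x L
L → a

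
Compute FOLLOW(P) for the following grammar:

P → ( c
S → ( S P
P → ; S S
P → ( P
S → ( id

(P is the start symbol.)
To compute FOLLOW(P), find every occurrence of P on a right-hand side N → α P β: add FIRST(β) \ {ε}, and if β is empty or nullable also add FOLLOW(N). Iterate to a fixed point.

P is the start symbol, so $ ∈ FOLLOW(P).
In S → ( S P: P is at the end, add FOLLOW(S)
In P → ( P: P is at the end; this adds FOLLOW(P) to itself — nothing new

The FOLLOW sets referred to above (computed the same way, to a fixed point):
  FOLLOW(S) = { $, '(', ';' }

Taking the union: FOLLOW(P) = { $, '(', ';' }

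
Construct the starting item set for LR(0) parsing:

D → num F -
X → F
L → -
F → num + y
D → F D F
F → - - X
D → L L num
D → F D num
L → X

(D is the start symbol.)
{ [D → . F D F], [D → . F D num], [D → . L L num], [D → . num F -], [D' → . D], [F → . - - X], [F → . num + y], [L → . -], [L → . X], [X → . F] }

First, augment the grammar with D' → D
I₀ = CLOSURE({ [D' → . D] }):
  [D' → . D] has the dot before D: add [D → . num F -], [D → . F D F], [D → . L L num], [D → . F D num]
  [D → . F D F] has the dot before F: add [F → . num + y], [F → . - - X]
  [D → . L L num] has the dot before L: add [L → . -], [L → . X]
  [L → . X] has the dot before X: add [X → . F]
No further items can be added.

I₀ = { [D → . F D F], [D → . F D num], [D → . L L num], [D → . num F -], [D' → . D], [F → . - - X], [F → . num + y], [L → . -], [L → . X], [X → . F] }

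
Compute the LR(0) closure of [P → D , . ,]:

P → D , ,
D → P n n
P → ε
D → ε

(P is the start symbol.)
To compute CLOSURE, for each item [A → α.Bβ] where B is a non-terminal, add [B → .γ] for all productions B → γ; repeat for the newly added items until nothing changes.

Start with: [P → D , . ,]
The dot precedes the terminal ',', so nothing is added.

CLOSURE = { [P → D , . ,] }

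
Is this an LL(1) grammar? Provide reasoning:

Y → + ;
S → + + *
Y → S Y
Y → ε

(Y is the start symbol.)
Relevant sets:
  FIRST(S) = { '+' }
  FOLLOW(Y) = { $ }

For Y:
  PREDICT(Y → '+' ';') = { '+' }
  PREDICT(Y → S Y) = { '+' }
  PREDICT(Y → ε) = { $ }
S has a single production, so nothing to check there.

Conflict found: Predict set conflict for Y: { '+' }
The grammar is NOT LL(1).

Answer: No. Predict set conflict for Y: { '+' }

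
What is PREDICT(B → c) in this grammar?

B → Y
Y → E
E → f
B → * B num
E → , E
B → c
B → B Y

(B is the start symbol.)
{ 'c' }

PREDICT(B → c) = (FIRST(RHS) \ {ε}) ∪ (FOLLOW(B) if ε ∈ FIRST(RHS), i.e. RHS ⇒* ε)
FIRST(c) = { 'c' }
ε ∉ FIRST(c), so FOLLOW(B) is not added.
PREDICT(B → c) = { 'c' }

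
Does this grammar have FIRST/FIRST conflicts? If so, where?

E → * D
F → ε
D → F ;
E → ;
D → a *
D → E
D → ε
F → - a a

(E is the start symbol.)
Yes. D → F ';' / D → E on { ';' }

FIRST sets of the non-terminals at (or reachable through a nullable prefix from) the front of some alternative:
  FIRST(F) = { '-', ε }
  FIRST(E) = { '*', ';' }

Productions for E:
  E → * D: FIRST = { '*' }
  E → ;: FIRST = { ';' }
Productions for F:
  F → ε: FIRST = { ε }
  F → - a a: FIRST = { '-' }
Productions for D:
  D → F ;: FIRST = { '-', ';' }
  D → a *: FIRST = { 'a' }
  D → E: FIRST = { '*', ';' }
  D → ε: FIRST = { ε }

Conflict for D: D → F ; and D → E
  Overlap: { ';' }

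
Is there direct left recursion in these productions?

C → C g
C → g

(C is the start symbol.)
Direct left recursion occurs when N → N α for some non-terminal N (the right-hand side begins with the left-hand side itself).

C → C g: LEFT RECURSIVE (starts with C)
C → g: starts with g

The grammar has direct left recursion on: C.

Answer: Yes, C is left-recursive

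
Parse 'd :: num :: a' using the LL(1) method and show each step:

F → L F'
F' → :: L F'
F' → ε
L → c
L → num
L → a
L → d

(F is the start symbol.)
Stack is shown with the top on the left.

Stack      Input            Action
----------------------------------
F $        d :: num :: a $  output F → L F'
L F' $     d :: num :: a $  output L → d
d F' $     d :: num :: a $  match 'd'
F' $       :: num :: a $    output F' → :: L F'
:: L F' $  :: num :: a $    match '::'
L F' $     num :: a $       output L → num
num F' $   num :: a $       match 'num'
F' $       :: a $           output F' → :: L F'
:: L F' $  :: a $           match '::'
L F' $     a $              output L → a
a F' $     a $              match 'a'
F' $       $                output F' → ε
$          $                accept

The string is accepted.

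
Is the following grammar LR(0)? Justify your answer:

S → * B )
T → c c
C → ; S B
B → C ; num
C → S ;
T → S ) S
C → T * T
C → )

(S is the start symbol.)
Yes, the grammar is LR(0)

Augment with S' → S and build the canonical LR(0) collection (I0 = CLOSURE({[S' → . S]}), then GOTO on every symbol after a dot until no new states appear). It has 22 states:
  I0: { [S → . * B )], [S' → . S] }  — shift
  I1: { [B → . C ; num], [C → . )], [C → . ; S B], [C → . S ;], [C → . T * T], [S → * . B )], [S → . * B )], [T → . S ) S], [T → . c c] }  — shift
  I2: { [S' → S .] }  — accept
  I3: { [C → ) .] }  — reduce
  I4: { [C → ; . S B], [S → . * B )] }  — shift
  I5: { [S → * B . )] }  — shift
  I6: { [B → C . ; num] }  — shift
  I7: { [C → S . ;], [T → S . ) S] }  — shift
  I8: { [C → T . * T] }  — shift
  I9: { [T → c . c] }  — shift
  I10: { [T → c c .] }  — reduce
  I11: { [C → T * . T], [S → . * B )], [T → . S ) S], [T → . c c] }  — shift
  I12: { [T → S . ) S] }  — shift
  I13: { [C → T * T .] }  — reduce
  I14: { [S → . * B )], [T → S ) . S] }  — shift
  I15: { [T → S ) S .] }  — reduce
  I16: { [C → S ; .] }  — reduce
  I17: { [B → C ; . num] }  — shift
  I18: { [B → C ; num .] }  — reduce
  I19: { [S → * B ) .] }  — reduce
  I20: { [B → . C ; num], [C → . )], [C → . ; S B], [C → . S ;], [C → . T * T], [C → ; S . B], [S → . * B )], [T → . S ) S], [T → . c c] }  — shift
  I21: { [C → ; S B .] }  — reduce

Every state is either a pure shift/goto state or contains exactly one complete item and nothing to shift — no conflicts. The grammar is LR(0).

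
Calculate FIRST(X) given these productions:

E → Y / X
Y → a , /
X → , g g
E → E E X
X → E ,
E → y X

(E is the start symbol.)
{ ',', 'a', 'y' }

FIRST sets of the other non-terminals involved (by the same procedure, iterated to a fixed point):
  FIRST(E) = { 'a', 'y' }

From X → , g g:
  - ',' is a terminal: add ',' and stop
From X → E ,:
  - E is a non-terminal: add FIRST(E) \ {ε} = { 'a', 'y' }
    E is not nullable, so stop

Collecting: FIRST(X) = { ',', 'a', 'y' }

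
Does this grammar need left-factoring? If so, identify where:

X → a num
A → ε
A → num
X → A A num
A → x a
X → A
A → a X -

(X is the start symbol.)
Yes, X has productions with common prefix 'A'

Left-factoring is needed when two productions for the same non-terminal
share a common prefix on the right-hand side.

Productions for X:
  X → a num
  X → A A num
  X → A
Productions for A:
  A → ε
  A → num
  A → x a
  A → a X -

Found common prefix 'A' in productions for X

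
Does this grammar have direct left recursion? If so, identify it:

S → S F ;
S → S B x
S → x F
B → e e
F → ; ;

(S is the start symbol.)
S → S F ;: LEFT RECURSIVE (starts with S)
S → S B x: LEFT RECURSIVE (starts with S)
S → x F: starts with x
B → e e: starts with e
F → ; ;: starts with ';'

The grammar has direct left recursion on: S.

Answer: Yes, S is left-recursive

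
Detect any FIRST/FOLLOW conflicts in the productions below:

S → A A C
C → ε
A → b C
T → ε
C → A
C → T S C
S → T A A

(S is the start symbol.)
Nullable non-terminals: C, T.
FIRST sets used below: FIRST(A) = { 'b' }, FIRST(T) = { ε }, FIRST(S) = { 'b' }

C: nullable alternative(s) C → ε; FOLLOW(C) = { $, 'b' }
  C → ε: FIRST \ {ε} = { } — this is the only nullable alternative, skip
  C → A: FIRST \ {ε} = { 'b' } — overlaps FOLLOW(C) on { 'b' }: CONFLICT
  C → T S C: FIRST \ {ε} = { 'b' } — overlaps FOLLOW(C) on { 'b' }: CONFLICT
T has a nullable alternative but only one production, so nothing to check.

A, S have no nullable alternative, so no FIRST/FOLLOW check is needed there.

So the grammar has 2 FIRST/FOLLOW conflicts (marked CONFLICT above).

Answer: Yes. C → A with FOLLOW(C) on { 'b' }; C → T S C with FOLLOW(C) on { 'b' }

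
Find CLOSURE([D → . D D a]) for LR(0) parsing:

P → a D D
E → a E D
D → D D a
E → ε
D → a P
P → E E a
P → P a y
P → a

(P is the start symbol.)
{ [D → . D D a], [D → . a P] }

To compute CLOSURE, for each item [A → α.Bβ] where B is a non-terminal, add [B → .γ] for all productions B → γ; repeat for the newly added items until nothing changes.

Start with: [D → . D D a]
  [D → . D D a] has the dot before D: add [D → . a P]
No further items can be added.

CLOSURE = { [D → . D D a], [D → . a P] }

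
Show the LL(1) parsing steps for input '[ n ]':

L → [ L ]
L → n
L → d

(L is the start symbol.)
LL(1) parsing maintains a stack (initially the start symbol over $) and the input. At each step: if the stack top is a terminal, match it against the current input token; if it is a non-terminal N, replace it with the RHS of M[N, lookahead] (the unique production whose predict set contains the lookahead).

Stack is shown with the top on the left.

Stack    Input    Action
------------------------
L $      [ n ] $  output L → [ L ]
[ L ] $  [ n ] $  match '['
L ] $    n ] $    output L → n
n ] $    n ] $    match 'n'
] $      ] $      match ']'
$        $        accept

The string is accepted.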